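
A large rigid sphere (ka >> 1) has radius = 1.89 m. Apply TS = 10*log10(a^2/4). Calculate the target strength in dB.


TS = 10*log10(1.89^2 / 4) = 10*log10(0.893025) = -0.49

-0.49 dB


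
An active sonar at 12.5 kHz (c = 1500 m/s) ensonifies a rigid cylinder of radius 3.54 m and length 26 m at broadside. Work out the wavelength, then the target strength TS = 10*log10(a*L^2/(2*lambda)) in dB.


Step 1: lambda = c/f = 1500/12500 = 0.12 m
Step 2: TS = 10*log10(a*L^2/(2*lambda)) = 10*log10(3.54*26^2/(2*0.12)) = 39.99

39.99 dB


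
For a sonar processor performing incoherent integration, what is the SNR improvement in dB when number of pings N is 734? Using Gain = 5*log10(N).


14.33 dB


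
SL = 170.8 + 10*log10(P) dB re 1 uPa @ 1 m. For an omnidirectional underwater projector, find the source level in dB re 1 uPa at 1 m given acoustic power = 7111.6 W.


SL = 170.8 + 10*log10(7111.6) = 170.8 + 38.52 = 209.32

209.32 dB


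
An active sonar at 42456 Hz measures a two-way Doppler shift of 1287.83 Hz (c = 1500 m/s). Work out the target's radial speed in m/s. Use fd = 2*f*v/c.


From fd = 2*f*v/c, v = c*fd/(2*f) = 1500 * 1287.83 / (2*42456) = 22.75

22.75 m/s


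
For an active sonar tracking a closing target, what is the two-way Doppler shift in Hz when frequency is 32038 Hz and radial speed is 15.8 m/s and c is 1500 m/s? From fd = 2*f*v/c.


674.93 Hz


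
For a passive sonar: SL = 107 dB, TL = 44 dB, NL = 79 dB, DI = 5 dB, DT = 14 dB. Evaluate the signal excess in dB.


-25 dB


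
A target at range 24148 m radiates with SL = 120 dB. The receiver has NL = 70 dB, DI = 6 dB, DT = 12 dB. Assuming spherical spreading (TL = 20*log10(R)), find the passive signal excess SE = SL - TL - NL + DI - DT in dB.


Step 1: TL = 20*log10(24148) = 87.66 dB
Step 2: SE = 120 - 87.66 - 70 + 6 - 12 = -43.66

-43.66 dB


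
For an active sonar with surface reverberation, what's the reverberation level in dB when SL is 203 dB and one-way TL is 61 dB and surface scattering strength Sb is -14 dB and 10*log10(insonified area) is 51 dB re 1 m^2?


118 dB


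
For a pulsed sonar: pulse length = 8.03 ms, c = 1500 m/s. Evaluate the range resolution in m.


dR = c*tau/2 = 1500 * 8.03e-3 / 2 = 6.0225

6.0225 m


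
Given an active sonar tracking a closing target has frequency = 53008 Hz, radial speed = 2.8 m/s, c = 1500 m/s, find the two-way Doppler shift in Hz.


fd = 2*f*v/c = 2 * 53008 * 2.8 / 1500 = 197.9

197.9 Hz


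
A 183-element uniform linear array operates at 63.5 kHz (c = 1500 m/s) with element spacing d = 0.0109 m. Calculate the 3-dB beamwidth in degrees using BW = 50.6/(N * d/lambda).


Step 1: lambda = 1500/63500 = 0.02362 m
Step 2: d/lambda = 0.0109/0.02362 = 0.4615
Step 3: BW = 50.6/(N * d/lambda) = 50.6/(183 * 0.4615) = 0.6

0.6 deg


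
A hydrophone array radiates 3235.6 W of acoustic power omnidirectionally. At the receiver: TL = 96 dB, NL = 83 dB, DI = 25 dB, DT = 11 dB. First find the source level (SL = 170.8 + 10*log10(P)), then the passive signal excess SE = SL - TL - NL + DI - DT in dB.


Step 1: SL = 170.8 + 10*log10(3235.6) = 205.9 dB
Step 2: SE = SL - TL - NL + DI - DT = 205.9 - 96 - 83 + 25 - 11 = 40.9

40.9 dB


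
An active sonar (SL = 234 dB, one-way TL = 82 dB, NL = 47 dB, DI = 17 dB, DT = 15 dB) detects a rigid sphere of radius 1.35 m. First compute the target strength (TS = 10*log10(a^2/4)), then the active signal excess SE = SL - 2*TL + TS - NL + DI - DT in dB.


Step 1: TS = 10*log10(1.35^2/4) = -3.41 dB
Step 2: SE = SL - 2*TL + TS - NL + DI - DT = 234 - 2*82 + (-3.41) - 47 + 17 - 15 = 21.59

21.59 dB


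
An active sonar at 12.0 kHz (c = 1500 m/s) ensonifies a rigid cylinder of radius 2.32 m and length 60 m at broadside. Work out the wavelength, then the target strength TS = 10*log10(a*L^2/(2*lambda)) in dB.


Step 1: lambda = c/f = 1500/12000 = 0.125 m
Step 2: TS = 10*log10(a*L^2/(2*lambda)) = 10*log10(2.32*60^2/(2*0.125)) = 45.24

45.24 dB


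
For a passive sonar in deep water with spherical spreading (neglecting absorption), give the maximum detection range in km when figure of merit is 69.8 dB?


At max range FOM = TL, so 20*log10(R) = 69.8
R = 10^(69.8/20) = 3090.3 m = 3.09 km

3.09 km


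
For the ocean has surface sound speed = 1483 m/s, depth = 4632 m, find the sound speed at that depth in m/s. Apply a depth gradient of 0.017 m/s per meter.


c = 1483 + 0.017 * 4632 = 1561.744

1561.744 m/s


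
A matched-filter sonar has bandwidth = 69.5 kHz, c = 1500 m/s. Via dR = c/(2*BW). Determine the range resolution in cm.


1.08 cm


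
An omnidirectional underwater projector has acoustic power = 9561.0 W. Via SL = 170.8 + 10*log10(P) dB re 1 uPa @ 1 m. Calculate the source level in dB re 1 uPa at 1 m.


SL = 170.8 + 10*log10(9561.0) = 170.8 + 39.81 = 210.61

210.61 dB


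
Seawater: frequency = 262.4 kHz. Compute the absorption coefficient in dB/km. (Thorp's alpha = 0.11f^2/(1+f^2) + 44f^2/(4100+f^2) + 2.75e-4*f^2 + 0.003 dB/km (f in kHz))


f^2 = 68853.76
alpha = 0.11*68853.76/(1+68853.76) + 44*68853.76/(4100+68853.76) + 2.75e-4*68853.76 + 0.003 = 60.575

60.575 dB/km


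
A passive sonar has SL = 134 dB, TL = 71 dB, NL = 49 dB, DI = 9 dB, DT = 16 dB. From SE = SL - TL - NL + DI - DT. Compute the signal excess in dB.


7 dB


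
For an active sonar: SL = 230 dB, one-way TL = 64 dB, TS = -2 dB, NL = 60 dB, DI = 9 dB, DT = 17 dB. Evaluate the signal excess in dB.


SE = SL - 2*TL + TS - NL + DI - DT = 230 - 2*64 + (-2) - 60 + 9 - 17 = 32

32 dB


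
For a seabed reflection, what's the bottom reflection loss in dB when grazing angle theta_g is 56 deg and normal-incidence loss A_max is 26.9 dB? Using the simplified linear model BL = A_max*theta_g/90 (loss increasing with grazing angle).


16.74 dB


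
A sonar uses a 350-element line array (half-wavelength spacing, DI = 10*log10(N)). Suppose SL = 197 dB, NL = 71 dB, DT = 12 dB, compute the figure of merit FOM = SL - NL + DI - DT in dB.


Step 1: DI = 10*log10(350) = 25.44 dB
Step 2: FOM = SL - NL + DI - DT = 197 - 71 + 25.44 - 12 = 139.44

139.44 dB


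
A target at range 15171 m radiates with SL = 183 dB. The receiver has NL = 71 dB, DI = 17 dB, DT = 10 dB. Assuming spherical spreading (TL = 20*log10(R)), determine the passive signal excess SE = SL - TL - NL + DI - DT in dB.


Step 1: TL = 20*log10(15171) = 83.62 dB
Step 2: SE = 183 - 83.62 - 71 + 17 - 10 = 35.38

35.38 dB


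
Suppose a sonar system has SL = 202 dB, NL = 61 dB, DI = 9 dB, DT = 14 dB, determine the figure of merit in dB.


136 dB


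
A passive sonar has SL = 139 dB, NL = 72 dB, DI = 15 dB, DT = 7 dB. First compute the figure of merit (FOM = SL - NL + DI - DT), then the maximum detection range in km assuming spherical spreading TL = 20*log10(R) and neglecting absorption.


Step 1: FOM = SL - NL + DI - DT = 139 - 72 + 15 - 7 = 75 dB
Step 2: at max range FOM = TL = 20*log10(R), so R = 10^(75/20) = 5623.41 m = 5.62 km

5.62 km


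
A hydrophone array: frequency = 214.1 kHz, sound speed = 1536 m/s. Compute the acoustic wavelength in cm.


0.72 cm


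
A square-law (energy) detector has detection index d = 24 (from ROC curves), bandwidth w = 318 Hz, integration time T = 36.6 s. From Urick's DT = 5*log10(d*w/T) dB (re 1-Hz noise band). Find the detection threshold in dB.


DT = 5*log10(d*w/T) = 5*log10(24 * 318 / 36.6) = 5*log10(208.52) = 11.6

11.6 dB


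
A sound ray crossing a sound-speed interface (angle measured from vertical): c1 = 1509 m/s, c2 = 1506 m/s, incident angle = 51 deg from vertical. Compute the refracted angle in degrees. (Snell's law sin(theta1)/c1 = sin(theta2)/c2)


sin(theta2) = (c2/c1)*sin(theta1) = (1506/1509)*sin(51 deg) = 0.7756
theta2 = arcsin(0.7756) = 50.86

50.86 deg


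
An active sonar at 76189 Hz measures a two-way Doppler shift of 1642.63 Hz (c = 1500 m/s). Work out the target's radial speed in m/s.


16.17 m/s


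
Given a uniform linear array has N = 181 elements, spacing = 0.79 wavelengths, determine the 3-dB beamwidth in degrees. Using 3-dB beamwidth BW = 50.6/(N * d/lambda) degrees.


0.35 deg


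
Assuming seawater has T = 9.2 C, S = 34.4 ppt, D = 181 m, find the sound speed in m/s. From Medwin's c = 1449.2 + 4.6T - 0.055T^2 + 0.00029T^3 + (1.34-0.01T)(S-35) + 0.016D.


c = 1449.2 + 4.6*9.2 - 0.055*9.2^2 + 0.00029*9.2^3 + (1.34 - 0.01*9.2)*(34.4 - 35) + 0.016*181 = 1489.24

1489.24 m/s


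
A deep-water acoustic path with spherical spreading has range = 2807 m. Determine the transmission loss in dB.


68.96 dB


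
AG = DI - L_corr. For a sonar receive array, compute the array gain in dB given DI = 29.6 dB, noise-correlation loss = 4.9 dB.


24.7 dB


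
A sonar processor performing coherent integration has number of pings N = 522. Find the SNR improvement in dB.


Gain = 10*log10(522) = 27.18

27.18 dB


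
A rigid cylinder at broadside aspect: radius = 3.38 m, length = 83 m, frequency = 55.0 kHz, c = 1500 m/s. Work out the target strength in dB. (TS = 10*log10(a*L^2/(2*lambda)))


lambda = 1500/55000 = 0.02727 m
TS = 10*log10(3.38*83^2/(2*0.02727)) = 56.3

56.3 dB


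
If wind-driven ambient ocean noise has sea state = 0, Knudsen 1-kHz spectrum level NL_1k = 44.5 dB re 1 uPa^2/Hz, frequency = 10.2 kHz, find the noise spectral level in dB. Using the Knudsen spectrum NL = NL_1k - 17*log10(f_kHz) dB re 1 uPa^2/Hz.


NL = NL_1k - 17*log10(f_kHz) = 44.5 - 17*log10(10.2) = 44.5 - (17.15) = 27.35

27.35 dB


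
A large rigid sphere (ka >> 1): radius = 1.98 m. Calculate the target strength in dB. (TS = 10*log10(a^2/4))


TS = 10*log10(1.98^2 / 4) = 10*log10(0.9801) = -0.09

-0.09 dB


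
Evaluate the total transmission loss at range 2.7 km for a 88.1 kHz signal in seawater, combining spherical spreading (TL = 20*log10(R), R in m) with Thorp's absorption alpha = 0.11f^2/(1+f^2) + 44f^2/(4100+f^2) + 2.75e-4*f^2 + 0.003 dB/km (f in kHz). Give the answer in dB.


Step 1 (Thorp): alpha = 0.11*7761.61/(1+7761.61) + 44*7761.61/(4100+7761.61) + 2.75e-4*7761.61 + 0.003 = 31.0387 dB/km
Step 2: TL_spread = 20*log10(2700) = 68.63 dB
Step 3: TL_abs = alpha*R = 31.0387 * 2.7 = 83.8 dB
Step 4: TL_total = 68.63 + 83.8 = 152.43

152.43 dB


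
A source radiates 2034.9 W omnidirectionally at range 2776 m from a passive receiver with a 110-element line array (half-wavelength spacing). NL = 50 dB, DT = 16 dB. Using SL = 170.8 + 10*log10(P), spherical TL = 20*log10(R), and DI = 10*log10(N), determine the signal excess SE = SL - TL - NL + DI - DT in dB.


89.43 dB


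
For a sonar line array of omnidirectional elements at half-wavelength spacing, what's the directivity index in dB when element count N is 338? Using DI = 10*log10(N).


DI = 10*log10(338) = 25.29

25.29 dB


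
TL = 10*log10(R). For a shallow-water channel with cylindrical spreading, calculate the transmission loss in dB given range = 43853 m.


46.42 dB


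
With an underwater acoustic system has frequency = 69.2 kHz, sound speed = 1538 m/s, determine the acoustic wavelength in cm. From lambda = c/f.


lambda = c/f = 1538 / 69200 = 0.0222 m = 2.22 cm

2.22 cm


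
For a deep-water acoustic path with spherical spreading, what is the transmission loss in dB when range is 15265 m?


TL = 20*log10(15265) = 83.67

83.67 dB


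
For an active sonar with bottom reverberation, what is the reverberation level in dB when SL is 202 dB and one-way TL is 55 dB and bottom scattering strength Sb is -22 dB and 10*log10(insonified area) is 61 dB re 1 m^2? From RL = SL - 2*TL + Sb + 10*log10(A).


RL = SL - 2*TL + Sb + 10*log10(A) = 202 - 2*55 + (-22) + 61 = 131

131 dB


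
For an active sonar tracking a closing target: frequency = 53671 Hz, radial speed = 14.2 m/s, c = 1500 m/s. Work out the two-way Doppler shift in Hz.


fd = 2*f*v/c = 2 * 53671 * 14.2 / 1500 = 1016.17

1016.17 Hz


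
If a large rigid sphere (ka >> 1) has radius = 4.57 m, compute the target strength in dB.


TS = 10*log10(4.57^2 / 4) = 10*log10(5.221225) = 7.18

7.18 dB


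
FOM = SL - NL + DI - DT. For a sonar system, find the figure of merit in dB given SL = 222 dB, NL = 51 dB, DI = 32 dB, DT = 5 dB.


FOM = SL - NL + DI - DT = 222 - 51 + 32 - 5 = 198

198 dB


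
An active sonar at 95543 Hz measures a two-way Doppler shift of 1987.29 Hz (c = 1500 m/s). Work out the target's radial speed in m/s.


From fd = 2*f*v/c, v = c*fd/(2*f) = 1500 * 1987.29 / (2*95543) = 15.6

15.6 m/s


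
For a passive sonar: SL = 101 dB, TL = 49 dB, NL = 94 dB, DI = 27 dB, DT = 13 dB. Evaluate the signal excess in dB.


SE = SL - TL - NL + DI - DT = 101 - 49 - 94 + 27 - 13 = -28

-28 dB


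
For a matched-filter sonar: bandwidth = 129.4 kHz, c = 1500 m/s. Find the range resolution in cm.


dR = c/(2*BW) = 1500 / (2 * 129.4e3) = 0.0058 m = 0.58 cm

0.58 cm


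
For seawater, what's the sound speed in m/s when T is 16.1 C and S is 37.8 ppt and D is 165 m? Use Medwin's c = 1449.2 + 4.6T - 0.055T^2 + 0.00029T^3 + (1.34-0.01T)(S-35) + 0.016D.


c = 1449.2 + 4.6*16.1 - 0.055*16.1^2 + 0.00029*16.1^3 + (1.34 - 0.01*16.1)*(37.8 - 35) + 0.016*165 = 1516.15

1516.15 m/s


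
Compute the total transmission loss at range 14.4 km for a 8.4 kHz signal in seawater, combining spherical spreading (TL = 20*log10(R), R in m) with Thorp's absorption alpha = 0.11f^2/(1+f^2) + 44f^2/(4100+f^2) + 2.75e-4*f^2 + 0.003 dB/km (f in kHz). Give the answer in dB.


95.77 dB


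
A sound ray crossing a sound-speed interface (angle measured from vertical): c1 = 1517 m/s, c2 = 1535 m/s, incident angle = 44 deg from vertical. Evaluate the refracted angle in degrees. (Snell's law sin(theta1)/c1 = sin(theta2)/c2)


sin(theta2) = (c2/c1)*sin(theta1) = (1535/1517)*sin(44 deg) = 0.7029
theta2 = arcsin(0.7029) = 44.66

44.66 deg


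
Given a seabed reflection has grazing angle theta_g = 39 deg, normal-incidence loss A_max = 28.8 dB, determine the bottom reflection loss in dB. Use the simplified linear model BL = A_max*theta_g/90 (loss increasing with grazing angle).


BL = A_max * theta_g / 90 = 28.8 * 39 / 90 = 12.48

12.48 dB


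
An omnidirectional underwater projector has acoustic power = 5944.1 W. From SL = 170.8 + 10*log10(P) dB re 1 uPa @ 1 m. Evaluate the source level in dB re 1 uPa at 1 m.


SL = 170.8 + 10*log10(5944.1) = 170.8 + 37.74 = 208.54

208.54 dB


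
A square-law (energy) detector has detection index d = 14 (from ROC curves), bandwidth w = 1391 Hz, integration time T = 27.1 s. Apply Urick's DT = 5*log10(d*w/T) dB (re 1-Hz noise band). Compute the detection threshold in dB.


DT = 5*log10(d*w/T) = 5*log10(14 * 1391 / 27.1) = 5*log10(718.6) = 14.28

14.28 dB


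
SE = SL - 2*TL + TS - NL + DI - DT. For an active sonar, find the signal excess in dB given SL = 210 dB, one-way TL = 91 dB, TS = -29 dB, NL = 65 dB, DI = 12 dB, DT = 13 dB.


SE = SL - 2*TL + TS - NL + DI - DT = 210 - 2*91 + (-29) - 65 + 12 - 13 = -67

-67 dB


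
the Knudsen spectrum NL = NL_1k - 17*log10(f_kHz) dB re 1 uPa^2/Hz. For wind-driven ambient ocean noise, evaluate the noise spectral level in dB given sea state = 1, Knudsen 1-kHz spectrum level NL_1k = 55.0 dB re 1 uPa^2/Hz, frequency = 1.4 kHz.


NL = NL_1k - 17*log10(f_kHz) = 55.0 - 17*log10(1.4) = 55.0 - (2.48) = 52.52

52.52 dB


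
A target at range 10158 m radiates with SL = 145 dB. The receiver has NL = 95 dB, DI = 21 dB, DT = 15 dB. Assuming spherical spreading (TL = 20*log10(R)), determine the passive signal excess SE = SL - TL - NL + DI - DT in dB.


Step 1: TL = 20*log10(10158) = 80.14 dB
Step 2: SE = 145 - 80.14 - 95 + 21 - 15 = -24.14

-24.14 dB


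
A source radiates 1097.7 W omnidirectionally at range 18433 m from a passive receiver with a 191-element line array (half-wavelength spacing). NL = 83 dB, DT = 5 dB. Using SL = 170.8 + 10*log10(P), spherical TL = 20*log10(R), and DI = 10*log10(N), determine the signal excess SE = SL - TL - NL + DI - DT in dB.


Step 1: SL = 170.8 + 10*log10(1097.7) = 201.2 dB
Step 2: TL = 20*log10(18433) = 85.31 dB
Step 3: DI = 10*log10(191) = 22.81 dB
Step 4: SE = SL - TL - NL + DI - DT = 201.2 - 85.31 - 83 + 22.81 - 5 = 50.7

50.7 dB


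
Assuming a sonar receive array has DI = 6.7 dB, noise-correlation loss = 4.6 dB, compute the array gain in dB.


AG = DI - L_corr = 6.7 - 4.6 = 2.1

2.1 dB


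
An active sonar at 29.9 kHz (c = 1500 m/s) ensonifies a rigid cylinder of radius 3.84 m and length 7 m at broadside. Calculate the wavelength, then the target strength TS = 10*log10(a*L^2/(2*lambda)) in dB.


Step 1: lambda = c/f = 1500/29900 = 0.05017 m
Step 2: TS = 10*log10(a*L^2/(2*lambda)) = 10*log10(3.84*7^2/(2*0.05017)) = 32.73

32.73 dB


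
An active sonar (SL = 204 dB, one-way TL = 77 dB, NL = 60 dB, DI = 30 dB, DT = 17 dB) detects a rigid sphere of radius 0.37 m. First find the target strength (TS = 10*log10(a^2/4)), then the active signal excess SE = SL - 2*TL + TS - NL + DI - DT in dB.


Step 1: TS = 10*log10(0.37^2/4) = -14.66 dB
Step 2: SE = SL - 2*TL + TS - NL + DI - DT = 204 - 2*77 + (-14.66) - 60 + 30 - 17 = -11.66

-11.66 dB


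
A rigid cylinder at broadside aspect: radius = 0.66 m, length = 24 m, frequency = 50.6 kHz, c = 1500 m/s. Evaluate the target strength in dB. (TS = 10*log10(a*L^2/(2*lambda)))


lambda = 1500/50600 = 0.02964 m
TS = 10*log10(0.66*24^2/(2*0.02964)) = 38.07

38.07 dB


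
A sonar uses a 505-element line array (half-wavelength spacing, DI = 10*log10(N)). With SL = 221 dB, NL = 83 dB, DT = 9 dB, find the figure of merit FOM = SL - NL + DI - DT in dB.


Step 1: DI = 10*log10(505) = 27.03 dB
Step 2: FOM = SL - NL + DI - DT = 221 - 83 + 27.03 - 9 = 156.03

156.03 dB


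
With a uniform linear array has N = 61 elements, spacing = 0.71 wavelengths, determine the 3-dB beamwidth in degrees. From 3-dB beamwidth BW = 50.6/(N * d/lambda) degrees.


1.17 deg


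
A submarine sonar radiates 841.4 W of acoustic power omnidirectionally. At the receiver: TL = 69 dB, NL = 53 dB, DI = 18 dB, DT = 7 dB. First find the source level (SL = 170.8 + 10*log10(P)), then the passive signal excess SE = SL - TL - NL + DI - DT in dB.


Step 1: SL = 170.8 + 10*log10(841.4) = 200.05 dB
Step 2: SE = SL - TL - NL + DI - DT = 200.05 - 69 - 53 + 18 - 7 = 89.05

89.05 dB


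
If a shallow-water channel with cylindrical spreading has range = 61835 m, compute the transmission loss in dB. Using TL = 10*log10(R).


TL = 10*log10(61835) = 47.91

47.91 dB


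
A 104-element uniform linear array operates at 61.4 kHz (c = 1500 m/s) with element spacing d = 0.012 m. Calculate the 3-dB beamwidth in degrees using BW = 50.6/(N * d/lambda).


Step 1: lambda = 1500/61400 = 0.02443 m
Step 2: d/lambda = 0.012/0.02443 = 0.4912
Step 3: BW = 50.6/(N * d/lambda) = 50.6/(104 * 0.4912) = 0.99

0.99 deg


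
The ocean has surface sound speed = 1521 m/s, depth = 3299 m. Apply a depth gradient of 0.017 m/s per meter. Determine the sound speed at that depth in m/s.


1577.083 m/s


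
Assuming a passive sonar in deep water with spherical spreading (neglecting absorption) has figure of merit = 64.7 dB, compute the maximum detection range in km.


At max range FOM = TL, so 20*log10(R) = 64.7
R = 10^(64.7/20) = 1717.91 m = 1.72 km

1.72 km


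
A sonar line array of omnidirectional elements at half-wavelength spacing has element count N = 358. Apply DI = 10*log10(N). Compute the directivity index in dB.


25.54 dB


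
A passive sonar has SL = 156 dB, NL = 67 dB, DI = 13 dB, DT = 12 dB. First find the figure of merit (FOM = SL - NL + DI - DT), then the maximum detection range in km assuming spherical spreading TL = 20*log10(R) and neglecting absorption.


Step 1: FOM = SL - NL + DI - DT = 156 - 67 + 13 - 12 = 90 dB
Step 2: at max range FOM = TL = 20*log10(R), so R = 10^(90/20) = 31622.78 m = 31.62 km

31.62 km


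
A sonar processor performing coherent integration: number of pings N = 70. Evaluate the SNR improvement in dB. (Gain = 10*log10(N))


Gain = 10*log10(70) = 18.45

18.45 dB


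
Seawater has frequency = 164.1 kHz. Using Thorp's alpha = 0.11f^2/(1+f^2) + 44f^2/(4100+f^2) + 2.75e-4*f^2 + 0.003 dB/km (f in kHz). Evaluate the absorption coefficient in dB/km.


45.704 dB/km


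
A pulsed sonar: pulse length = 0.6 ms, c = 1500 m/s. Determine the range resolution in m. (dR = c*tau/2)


dR = c*tau/2 = 1500 * 0.6e-3 / 2 = 0.45

0.45 m


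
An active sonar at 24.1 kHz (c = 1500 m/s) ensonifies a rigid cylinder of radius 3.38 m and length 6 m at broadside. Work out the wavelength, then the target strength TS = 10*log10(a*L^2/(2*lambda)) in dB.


Step 1: lambda = c/f = 1500/24100 = 0.06224 m
Step 2: TS = 10*log10(a*L^2/(2*lambda)) = 10*log10(3.38*6^2/(2*0.06224)) = 29.9

29.9 dB


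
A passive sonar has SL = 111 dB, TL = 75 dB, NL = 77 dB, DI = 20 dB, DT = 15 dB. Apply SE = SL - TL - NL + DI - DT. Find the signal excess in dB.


SE = SL - TL - NL + DI - DT = 111 - 75 - 77 + 20 - 15 = -36

-36 dB


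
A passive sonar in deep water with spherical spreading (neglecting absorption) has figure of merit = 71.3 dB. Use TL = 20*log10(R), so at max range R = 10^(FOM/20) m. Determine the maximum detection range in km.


At max range FOM = TL, so 20*log10(R) = 71.3
R = 10^(71.3/20) = 3672.82 m = 3.67 km

3.67 km


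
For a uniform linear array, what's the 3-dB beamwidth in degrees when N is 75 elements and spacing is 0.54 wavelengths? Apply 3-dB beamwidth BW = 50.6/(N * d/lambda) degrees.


BW = 50.6 / (75 * 0.54) = 50.6 / 40.5 = 1.25

1.25 deg


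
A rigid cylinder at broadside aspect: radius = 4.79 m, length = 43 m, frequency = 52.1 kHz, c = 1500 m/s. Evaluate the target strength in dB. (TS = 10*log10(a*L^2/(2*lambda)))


lambda = 1500/52100 = 0.02879 m
TS = 10*log10(4.79*43^2/(2*0.02879)) = 51.87

51.87 dB


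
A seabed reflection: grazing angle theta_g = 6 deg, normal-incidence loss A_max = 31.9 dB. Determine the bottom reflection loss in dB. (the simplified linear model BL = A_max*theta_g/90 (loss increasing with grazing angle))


2.13 dB


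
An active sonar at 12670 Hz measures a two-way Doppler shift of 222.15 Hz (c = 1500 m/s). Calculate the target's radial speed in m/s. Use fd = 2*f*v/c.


13.15 m/s


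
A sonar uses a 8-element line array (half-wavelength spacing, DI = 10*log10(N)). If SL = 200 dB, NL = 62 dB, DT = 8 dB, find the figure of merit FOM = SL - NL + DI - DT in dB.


139.03 dB


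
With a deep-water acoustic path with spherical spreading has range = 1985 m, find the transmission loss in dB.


TL = 20*log10(1985) = 65.96

65.96 dB


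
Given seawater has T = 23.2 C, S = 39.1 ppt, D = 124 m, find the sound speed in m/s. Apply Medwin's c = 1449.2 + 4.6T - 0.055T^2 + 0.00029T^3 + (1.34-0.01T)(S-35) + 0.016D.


c = 1449.2 + 4.6*23.2 - 0.055*23.2^2 + 0.00029*23.2^3 + (1.34 - 0.01*23.2)*(39.1 - 35) + 0.016*124 = 1536.46

1536.46 m/s


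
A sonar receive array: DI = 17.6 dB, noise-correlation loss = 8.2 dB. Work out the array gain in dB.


AG = DI - L_corr = 17.6 - 8.2 = 9.4

9.4 dB


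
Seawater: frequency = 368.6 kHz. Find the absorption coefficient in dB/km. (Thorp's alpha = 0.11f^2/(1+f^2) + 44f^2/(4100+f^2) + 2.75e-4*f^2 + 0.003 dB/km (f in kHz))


80.187 dB/km


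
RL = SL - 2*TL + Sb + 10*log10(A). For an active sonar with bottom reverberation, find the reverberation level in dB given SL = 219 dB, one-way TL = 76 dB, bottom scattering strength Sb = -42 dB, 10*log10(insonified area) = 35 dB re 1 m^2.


60 dB


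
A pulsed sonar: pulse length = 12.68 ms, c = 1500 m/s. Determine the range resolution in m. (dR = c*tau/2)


dR = c*tau/2 = 1500 * 12.68e-3 / 2 = 9.51

9.51 m


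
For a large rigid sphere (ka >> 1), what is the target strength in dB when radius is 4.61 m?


TS = 10*log10(4.61^2 / 4) = 10*log10(5.313025) = 7.25

7.25 dB


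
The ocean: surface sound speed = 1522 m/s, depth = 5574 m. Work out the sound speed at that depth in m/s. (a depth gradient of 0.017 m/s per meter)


c = 1522 + 0.017 * 5574 = 1616.758

1616.758 m/s


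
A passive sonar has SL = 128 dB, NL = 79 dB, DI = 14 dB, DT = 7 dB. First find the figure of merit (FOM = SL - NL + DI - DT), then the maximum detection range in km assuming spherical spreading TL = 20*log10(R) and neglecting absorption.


Step 1: FOM = SL - NL + DI - DT = 128 - 79 + 14 - 7 = 56 dB
Step 2: at max range FOM = TL = 20*log10(R), so R = 10^(56/20) = 630.96 m = 0.63 km

0.63 km


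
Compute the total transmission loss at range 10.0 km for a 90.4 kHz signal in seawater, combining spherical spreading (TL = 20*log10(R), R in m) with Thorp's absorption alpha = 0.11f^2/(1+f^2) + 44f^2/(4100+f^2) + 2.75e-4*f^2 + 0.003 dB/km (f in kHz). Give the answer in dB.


Step 1 (Thorp): alpha = 0.11*8172.16/(1+8172.16) + 44*8172.16/(4100+8172.16) + 2.75e-4*8172.16 + 0.003 = 31.6604 dB/km
Step 2: TL_spread = 20*log10(10000) = 80.0 dB
Step 3: TL_abs = alpha*R = 31.6604 * 10.0 = 316.6 dB
Step 4: TL_total = 80.0 + 316.6 = 396.6

396.6 dB


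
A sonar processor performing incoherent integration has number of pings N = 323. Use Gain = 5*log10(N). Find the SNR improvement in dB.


Gain = 5*log10(323) = 12.55

12.55 dB


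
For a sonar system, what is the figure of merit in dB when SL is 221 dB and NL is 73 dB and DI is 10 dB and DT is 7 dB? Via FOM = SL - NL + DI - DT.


FOM = SL - NL + DI - DT = 221 - 73 + 10 - 7 = 151

151 dB


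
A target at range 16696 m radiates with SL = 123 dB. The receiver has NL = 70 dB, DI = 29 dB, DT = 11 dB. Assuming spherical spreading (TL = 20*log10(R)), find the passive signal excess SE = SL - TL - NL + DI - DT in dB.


Step 1: TL = 20*log10(16696) = 84.45 dB
Step 2: SE = 123 - 84.45 - 70 + 29 - 11 = -13.45

-13.45 dB


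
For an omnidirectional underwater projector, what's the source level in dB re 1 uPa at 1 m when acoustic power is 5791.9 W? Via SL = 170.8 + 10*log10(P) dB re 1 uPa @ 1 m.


SL = 170.8 + 10*log10(5791.9) = 170.8 + 37.63 = 208.43

208.43 dB


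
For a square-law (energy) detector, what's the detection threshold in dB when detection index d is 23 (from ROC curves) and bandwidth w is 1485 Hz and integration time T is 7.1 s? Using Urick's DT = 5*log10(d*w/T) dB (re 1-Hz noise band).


DT = 5*log10(d*w/T) = 5*log10(23 * 1485 / 7.1) = 5*log10(4810.56) = 18.41

18.41 dB


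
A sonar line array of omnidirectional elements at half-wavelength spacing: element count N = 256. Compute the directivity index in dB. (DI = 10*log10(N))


24.08 dB


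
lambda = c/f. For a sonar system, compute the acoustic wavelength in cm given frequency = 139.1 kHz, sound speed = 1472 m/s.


lambda = c/f = 1472 / 139100 = 0.0106 m = 1.06 cm

1.06 cm


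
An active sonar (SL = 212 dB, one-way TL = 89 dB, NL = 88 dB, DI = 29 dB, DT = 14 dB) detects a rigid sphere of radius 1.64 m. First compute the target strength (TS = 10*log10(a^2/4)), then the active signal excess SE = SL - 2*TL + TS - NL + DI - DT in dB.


Step 1: TS = 10*log10(1.64^2/4) = -1.72 dB
Step 2: SE = SL - 2*TL + TS - NL + DI - DT = 212 - 2*89 + (-1.72) - 88 + 29 - 14 = -40.72

-40.72 dB


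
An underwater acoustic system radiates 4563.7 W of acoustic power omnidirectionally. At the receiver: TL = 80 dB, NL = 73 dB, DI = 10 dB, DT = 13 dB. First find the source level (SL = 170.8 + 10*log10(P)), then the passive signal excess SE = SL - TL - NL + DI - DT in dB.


Step 1: SL = 170.8 + 10*log10(4563.7) = 207.39 dB
Step 2: SE = SL - TL - NL + DI - DT = 207.39 - 80 - 73 + 10 - 13 = 51.39

51.39 dB


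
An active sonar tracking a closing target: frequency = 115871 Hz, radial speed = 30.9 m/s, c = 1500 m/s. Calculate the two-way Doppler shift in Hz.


fd = 2*f*v/c = 2 * 115871 * 30.9 / 1500 = 4773.89

4773.89 Hz


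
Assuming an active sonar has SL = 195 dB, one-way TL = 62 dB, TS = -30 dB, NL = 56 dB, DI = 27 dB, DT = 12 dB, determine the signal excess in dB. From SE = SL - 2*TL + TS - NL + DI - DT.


0 dB


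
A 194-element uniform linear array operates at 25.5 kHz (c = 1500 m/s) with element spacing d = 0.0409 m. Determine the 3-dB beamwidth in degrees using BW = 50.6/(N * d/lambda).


Step 1: lambda = 1500/25500 = 0.05882 m
Step 2: d/lambda = 0.0409/0.05882 = 0.6953
Step 3: BW = 50.6/(N * d/lambda) = 50.6/(194 * 0.6953) = 0.38

0.38 deg


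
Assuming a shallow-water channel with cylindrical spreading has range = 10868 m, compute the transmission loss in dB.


TL = 10*log10(10868) = 40.36

40.36 dB


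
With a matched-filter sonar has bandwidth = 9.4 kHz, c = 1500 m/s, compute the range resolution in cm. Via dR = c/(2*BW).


dR = c/(2*BW) = 1500 / (2 * 9.4e3) = 0.0798 m = 7.98 cm

7.98 cm


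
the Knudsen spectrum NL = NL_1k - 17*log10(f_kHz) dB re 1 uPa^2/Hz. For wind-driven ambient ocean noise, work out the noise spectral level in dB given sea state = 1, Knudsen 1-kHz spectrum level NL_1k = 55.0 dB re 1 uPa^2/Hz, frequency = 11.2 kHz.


NL = NL_1k - 17*log10(f_kHz) = 55.0 - 17*log10(11.2) = 55.0 - (17.84) = 37.16

37.16 dB


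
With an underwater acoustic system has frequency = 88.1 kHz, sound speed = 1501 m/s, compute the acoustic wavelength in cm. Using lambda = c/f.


lambda = c/f = 1501 / 88100 = 0.017 m = 1.7 cm

1.7 cm


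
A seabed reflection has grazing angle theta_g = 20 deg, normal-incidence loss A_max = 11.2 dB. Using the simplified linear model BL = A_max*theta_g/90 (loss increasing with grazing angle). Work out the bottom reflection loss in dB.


2.49 dB


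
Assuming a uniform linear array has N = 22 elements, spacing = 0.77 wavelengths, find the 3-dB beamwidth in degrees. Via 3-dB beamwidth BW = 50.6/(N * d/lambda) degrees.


2.99 deg


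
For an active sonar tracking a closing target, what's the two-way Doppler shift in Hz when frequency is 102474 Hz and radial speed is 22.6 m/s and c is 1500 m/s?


fd = 2*f*v/c = 2 * 102474 * 22.6 / 1500 = 3087.88

3087.88 Hz


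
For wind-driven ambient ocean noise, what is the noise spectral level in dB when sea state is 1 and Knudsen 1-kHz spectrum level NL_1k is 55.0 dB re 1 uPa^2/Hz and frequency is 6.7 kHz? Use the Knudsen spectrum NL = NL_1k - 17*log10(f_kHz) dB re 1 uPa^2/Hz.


NL = NL_1k - 17*log10(f_kHz) = 55.0 - 17*log10(6.7) = 55.0 - (14.04) = 40.96

40.96 dB


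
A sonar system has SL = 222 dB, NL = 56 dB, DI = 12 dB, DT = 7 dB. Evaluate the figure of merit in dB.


FOM = SL - NL + DI - DT = 222 - 56 + 12 - 7 = 171

171 dB


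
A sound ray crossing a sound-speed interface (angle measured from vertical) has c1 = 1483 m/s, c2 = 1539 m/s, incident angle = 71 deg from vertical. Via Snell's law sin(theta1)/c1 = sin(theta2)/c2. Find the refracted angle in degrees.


78.88 deg


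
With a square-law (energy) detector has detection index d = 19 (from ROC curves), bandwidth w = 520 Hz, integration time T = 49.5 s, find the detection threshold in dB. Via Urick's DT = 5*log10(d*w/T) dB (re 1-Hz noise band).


DT = 5*log10(d*w/T) = 5*log10(19 * 520 / 49.5) = 5*log10(199.6) = 11.5

11.5 dB


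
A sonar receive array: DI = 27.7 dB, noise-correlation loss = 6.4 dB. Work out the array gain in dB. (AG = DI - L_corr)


AG = DI - L_corr = 27.7 - 6.4 = 21.3

21.3 dB


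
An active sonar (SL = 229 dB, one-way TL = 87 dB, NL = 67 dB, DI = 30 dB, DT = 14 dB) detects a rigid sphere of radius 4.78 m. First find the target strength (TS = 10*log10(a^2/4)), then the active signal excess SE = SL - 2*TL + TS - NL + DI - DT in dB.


Step 1: TS = 10*log10(4.78^2/4) = 7.57 dB
Step 2: SE = SL - 2*TL + TS - NL + DI - DT = 229 - 2*87 + (7.57) - 67 + 30 - 14 = 11.57

11.57 dB


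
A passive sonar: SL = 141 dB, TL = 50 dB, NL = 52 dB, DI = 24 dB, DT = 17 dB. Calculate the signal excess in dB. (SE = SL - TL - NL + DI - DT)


SE = SL - TL - NL + DI - DT = 141 - 50 - 52 + 24 - 17 = 46

46 dB


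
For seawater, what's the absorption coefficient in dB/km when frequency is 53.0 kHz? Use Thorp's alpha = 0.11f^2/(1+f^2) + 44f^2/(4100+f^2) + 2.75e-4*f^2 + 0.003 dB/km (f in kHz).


f^2 = 2809.0
alpha = 0.11*2809.0/(1+2809.0) + 44*2809.0/(4100+2809.0) + 2.75e-4*2809.0 + 0.003 = 18.775

18.775 dB/km


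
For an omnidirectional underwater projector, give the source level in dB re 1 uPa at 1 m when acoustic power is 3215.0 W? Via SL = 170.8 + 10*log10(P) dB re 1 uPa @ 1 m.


SL = 170.8 + 10*log10(3215.0) = 170.8 + 35.07 = 205.87

205.87 dB


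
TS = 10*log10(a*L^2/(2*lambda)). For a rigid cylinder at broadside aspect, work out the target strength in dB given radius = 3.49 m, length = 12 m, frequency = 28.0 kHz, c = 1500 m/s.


36.71 dB


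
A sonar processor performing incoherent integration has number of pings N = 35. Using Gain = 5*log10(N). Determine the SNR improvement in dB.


7.72 dB


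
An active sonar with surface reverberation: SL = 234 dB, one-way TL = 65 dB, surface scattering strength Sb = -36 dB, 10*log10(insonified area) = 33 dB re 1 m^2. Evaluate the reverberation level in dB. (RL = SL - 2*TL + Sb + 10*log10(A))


RL = SL - 2*TL + Sb + 10*log10(A) = 234 - 2*65 + (-36) + 33 = 101

101 dB


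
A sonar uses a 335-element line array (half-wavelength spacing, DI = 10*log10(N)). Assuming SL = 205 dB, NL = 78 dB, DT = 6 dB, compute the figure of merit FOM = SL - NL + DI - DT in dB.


Step 1: DI = 10*log10(335) = 25.25 dB
Step 2: FOM = SL - NL + DI - DT = 205 - 78 + 25.25 - 6 = 146.25

146.25 dB


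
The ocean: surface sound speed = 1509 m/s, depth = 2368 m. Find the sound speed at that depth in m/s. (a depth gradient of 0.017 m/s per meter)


c = 1509 + 0.017 * 2368 = 1549.256

1549.256 m/s


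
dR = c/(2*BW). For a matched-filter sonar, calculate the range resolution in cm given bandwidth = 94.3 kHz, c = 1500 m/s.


0.8 cm


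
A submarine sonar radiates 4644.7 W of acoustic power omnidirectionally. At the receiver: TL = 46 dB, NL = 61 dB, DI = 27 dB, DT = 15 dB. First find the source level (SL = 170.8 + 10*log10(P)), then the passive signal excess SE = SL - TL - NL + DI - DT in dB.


Step 1: SL = 170.8 + 10*log10(4644.7) = 207.47 dB
Step 2: SE = SL - TL - NL + DI - DT = 207.47 - 46 - 61 + 27 - 15 = 112.47

112.47 dB


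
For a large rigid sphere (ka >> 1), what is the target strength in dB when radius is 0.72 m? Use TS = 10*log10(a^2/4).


TS = 10*log10(0.72^2 / 4) = 10*log10(0.1296) = -8.87

-8.87 dB


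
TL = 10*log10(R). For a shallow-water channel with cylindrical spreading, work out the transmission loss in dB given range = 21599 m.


TL = 10*log10(21599) = 43.34

43.34 dB


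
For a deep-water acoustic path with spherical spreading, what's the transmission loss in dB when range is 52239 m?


94.36 dB


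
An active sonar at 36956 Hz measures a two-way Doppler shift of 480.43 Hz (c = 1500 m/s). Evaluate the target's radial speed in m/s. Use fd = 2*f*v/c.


From fd = 2*f*v/c, v = c*fd/(2*f) = 1500 * 480.43 / (2*36956) = 9.75

9.75 m/s


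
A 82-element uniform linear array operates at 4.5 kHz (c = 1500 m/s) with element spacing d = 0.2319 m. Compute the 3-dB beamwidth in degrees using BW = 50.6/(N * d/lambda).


0.89 deg


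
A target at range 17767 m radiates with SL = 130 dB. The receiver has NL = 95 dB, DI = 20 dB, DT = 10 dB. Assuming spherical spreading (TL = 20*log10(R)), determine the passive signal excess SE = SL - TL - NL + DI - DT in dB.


Step 1: TL = 20*log10(17767) = 84.99 dB
Step 2: SE = 130 - 84.99 - 95 + 20 - 10 = -39.99

-39.99 dB


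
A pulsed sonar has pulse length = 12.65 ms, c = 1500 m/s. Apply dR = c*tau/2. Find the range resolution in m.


dR = c*tau/2 = 1500 * 12.65e-3 / 2 = 9.4875

9.4875 m


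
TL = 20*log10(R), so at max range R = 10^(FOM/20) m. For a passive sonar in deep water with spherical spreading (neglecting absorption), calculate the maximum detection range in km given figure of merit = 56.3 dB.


At max range FOM = TL, so 20*log10(R) = 56.3
R = 10^(56.3/20) = 653.13 m = 0.65 km

0.65 km


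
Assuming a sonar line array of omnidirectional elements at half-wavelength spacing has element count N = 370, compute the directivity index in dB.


DI = 10*log10(370) = 25.68

25.68 dB


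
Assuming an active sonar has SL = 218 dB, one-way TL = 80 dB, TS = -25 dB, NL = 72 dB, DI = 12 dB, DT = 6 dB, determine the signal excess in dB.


-33 dB


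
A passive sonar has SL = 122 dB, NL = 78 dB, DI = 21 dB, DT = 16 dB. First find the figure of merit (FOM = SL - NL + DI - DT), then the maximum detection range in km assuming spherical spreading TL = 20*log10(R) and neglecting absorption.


Step 1: FOM = SL - NL + DI - DT = 122 - 78 + 21 - 16 = 49 dB
Step 2: at max range FOM = TL = 20*log10(R), so R = 10^(49/20) = 281.84 m = 0.28 km

0.28 km


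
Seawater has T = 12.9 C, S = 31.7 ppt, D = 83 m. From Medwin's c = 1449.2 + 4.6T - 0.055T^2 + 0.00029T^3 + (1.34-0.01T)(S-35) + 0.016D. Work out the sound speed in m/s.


c = 1449.2 + 4.6*12.9 - 0.055*12.9^2 + 0.00029*12.9^3 + (1.34 - 0.01*12.9)*(31.7 - 35) + 0.016*83 = 1497.34

1497.34 m/s


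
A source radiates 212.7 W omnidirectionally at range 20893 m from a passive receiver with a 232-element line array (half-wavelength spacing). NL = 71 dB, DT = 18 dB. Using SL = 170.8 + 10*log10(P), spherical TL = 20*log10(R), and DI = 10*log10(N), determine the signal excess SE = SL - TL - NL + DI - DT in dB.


Step 1: SL = 170.8 + 10*log10(212.7) = 194.08 dB
Step 2: TL = 20*log10(20893) = 86.4 dB
Step 3: DI = 10*log10(232) = 23.65 dB
Step 4: SE = SL - TL - NL + DI - DT = 194.08 - 86.4 - 71 + 23.65 - 18 = 42.33

42.33 dB


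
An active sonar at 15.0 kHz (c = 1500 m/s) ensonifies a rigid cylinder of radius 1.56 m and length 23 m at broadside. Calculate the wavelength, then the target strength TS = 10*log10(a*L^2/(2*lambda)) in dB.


Step 1: lambda = c/f = 1500/15000 = 0.1 m
Step 2: TS = 10*log10(a*L^2/(2*lambda)) = 10*log10(1.56*23^2/(2*0.1)) = 36.16

36.16 dB


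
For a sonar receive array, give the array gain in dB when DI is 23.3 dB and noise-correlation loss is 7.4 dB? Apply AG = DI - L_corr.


15.9 dB


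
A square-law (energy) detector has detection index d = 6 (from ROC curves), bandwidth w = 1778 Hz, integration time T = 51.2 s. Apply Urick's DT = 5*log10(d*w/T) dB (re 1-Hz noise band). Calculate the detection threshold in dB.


DT = 5*log10(d*w/T) = 5*log10(6 * 1778 / 51.2) = 5*log10(208.36) = 11.59

11.59 dB


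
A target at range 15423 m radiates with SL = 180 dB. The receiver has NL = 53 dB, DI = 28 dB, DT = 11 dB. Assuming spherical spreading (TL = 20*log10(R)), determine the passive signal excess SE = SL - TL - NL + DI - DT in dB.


Step 1: TL = 20*log10(15423) = 83.76 dB
Step 2: SE = 180 - 83.76 - 53 + 28 - 11 = 60.24

60.24 dB


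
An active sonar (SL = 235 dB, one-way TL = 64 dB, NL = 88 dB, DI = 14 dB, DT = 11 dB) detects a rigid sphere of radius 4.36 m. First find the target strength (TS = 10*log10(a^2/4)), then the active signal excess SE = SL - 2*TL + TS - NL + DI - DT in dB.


Step 1: TS = 10*log10(4.36^2/4) = 6.77 dB
Step 2: SE = SL - 2*TL + TS - NL + DI - DT = 235 - 2*64 + (6.77) - 88 + 14 - 11 = 28.77

28.77 dB


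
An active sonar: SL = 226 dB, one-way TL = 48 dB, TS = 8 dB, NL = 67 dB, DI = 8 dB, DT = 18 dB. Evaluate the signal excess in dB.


61 dB


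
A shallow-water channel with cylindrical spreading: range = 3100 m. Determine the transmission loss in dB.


TL = 10*log10(3100) = 34.91

34.91 dB


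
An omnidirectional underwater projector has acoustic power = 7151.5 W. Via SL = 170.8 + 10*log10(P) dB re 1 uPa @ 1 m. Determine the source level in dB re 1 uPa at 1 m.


209.34 dB


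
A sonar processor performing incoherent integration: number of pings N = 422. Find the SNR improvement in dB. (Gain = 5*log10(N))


Gain = 5*log10(422) = 13.13

13.13 dB
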